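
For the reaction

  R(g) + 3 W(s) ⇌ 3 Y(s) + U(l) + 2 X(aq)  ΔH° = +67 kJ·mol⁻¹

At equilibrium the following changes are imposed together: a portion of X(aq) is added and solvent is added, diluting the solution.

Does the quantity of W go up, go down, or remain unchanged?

Adding X (aq), a product, drives the reaction to the left.
Dilution lowers every aqueous concentration by the same factor. Δn_aq = 2 − 0 = +2, so the system shifts toward the side with more dissolved moles — to the right.
The two effects oppose each other, so the net shift — and hence the change in W — cannot be determined from the given information.

cannot be determined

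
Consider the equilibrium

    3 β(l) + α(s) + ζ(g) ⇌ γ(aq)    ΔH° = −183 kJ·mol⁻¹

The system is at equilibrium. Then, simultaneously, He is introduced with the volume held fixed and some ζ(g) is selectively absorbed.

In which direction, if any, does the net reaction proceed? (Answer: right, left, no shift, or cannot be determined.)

At constant volume, adding an inert gas leaves every reacting species' partial pressure unchanged, so Q is unchanged — no shift from this change.
Removing ζ (g), a reactant, drives the reaction to the left.
Only the nonzero effect(s) matter; the net shift is to the left.

left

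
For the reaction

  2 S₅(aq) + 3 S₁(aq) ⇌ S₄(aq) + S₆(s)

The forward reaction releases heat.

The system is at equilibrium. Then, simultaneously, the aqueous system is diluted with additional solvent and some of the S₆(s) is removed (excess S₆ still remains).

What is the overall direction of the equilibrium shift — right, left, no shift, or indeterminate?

Dilution lowers every aqueous concentration by the same factor. Δn_aq = 1 − 5 = -4, so the system shifts toward the side with more dissolved moles — to the left.
S₆ is a pure solid; its activity is 1 regardless of amount, so Q is unaffected — no shift from this change.
Only the nonzero effect(s) matter; the net shift is to the left.

left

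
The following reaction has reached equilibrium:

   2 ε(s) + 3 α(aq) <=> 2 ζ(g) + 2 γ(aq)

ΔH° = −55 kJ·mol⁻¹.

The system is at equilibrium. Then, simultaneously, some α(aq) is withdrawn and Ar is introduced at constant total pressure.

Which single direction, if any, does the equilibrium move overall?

Removing α (aq), a reactant, drives the reaction to the left.
Adding inert gas at constant total pressure expands the volume and lowers every reacting partial pressure. With Δn_gas = 2 − 0 = +2, Q moves away from K toward the side with fewer gas moles, so the system shifts toward the side with more gas moles — to the right.
The individual effects push in opposite directions; without quantitative information the net direction cannot be determined.

cannot be determined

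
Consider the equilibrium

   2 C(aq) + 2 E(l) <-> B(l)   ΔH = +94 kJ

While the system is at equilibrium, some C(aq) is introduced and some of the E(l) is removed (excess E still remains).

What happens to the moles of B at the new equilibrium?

increases

Adding C (aq), a reactant, drives the reaction to the right.
E is a pure liquid; its activity is 1 regardless of amount, so Q is unaffected — no shift from this change.
The net shift is to the right. B is a product, so its amount increases.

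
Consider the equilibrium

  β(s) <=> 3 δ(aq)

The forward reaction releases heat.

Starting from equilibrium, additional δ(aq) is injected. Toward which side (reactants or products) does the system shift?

Adding δ (aq), a product, drives the reaction to the left.

left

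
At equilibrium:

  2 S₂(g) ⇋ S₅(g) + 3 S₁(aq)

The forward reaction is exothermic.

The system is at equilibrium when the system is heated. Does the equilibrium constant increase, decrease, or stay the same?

decreases

K depends on temperature via the van 't Hoff relation. The forward reaction is exothermic, so raising T decreases K.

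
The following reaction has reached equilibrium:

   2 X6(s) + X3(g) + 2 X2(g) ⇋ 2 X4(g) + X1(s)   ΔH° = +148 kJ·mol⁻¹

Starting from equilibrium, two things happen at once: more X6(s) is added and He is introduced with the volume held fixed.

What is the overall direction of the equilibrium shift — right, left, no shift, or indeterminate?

X6 is a pure solid; its activity is 1 regardless of amount, so Q is unaffected — no shift from this change.
At constant volume, adding an inert gas leaves every reacting species' partial pressure unchanged, so Q is unchanged — no shift from this change.
None of the changes alters Q relative to K, so there is no net shift.

no shift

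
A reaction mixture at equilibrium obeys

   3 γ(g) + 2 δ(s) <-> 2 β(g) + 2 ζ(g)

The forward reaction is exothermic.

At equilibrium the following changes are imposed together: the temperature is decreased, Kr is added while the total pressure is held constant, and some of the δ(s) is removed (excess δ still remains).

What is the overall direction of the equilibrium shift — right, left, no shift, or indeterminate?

right

The forward reaction is exothermic. Lowering T favours the exothermic direction — shift to the right.
Adding inert gas at constant total pressure expands the volume and lowers every reacting partial pressure. With Δn_gas = 4 − 3 = +1, Q moves away from K toward the side with fewer gas moles, so the system shifts toward the side with more gas moles — to the right.
δ is a pure solid; its activity is 1 regardless of amount, so Q is unaffected — no shift from this change.
Only the nonzero effect(s) matter; the net shift is to the right.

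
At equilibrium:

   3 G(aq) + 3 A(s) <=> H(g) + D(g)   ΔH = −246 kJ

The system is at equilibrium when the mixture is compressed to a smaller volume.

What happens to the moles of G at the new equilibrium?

Gas moles: reactants 0, products 2 (Δn_gas = +2). Compression shifts the system toward the side with fewer moles of gas — to the left.
The net shift is to the left. G is a reactant, so its amount increases.

increases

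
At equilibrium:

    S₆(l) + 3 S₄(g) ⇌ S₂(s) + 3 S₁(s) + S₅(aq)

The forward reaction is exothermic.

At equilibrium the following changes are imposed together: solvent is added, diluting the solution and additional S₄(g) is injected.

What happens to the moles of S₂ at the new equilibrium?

increases

Dilution lowers every aqueous concentration by the same factor. Δn_aq = 1 − 0 = +1, so the system shifts toward the side with more dissolved moles — to the right.
Adding S₄ (g), a reactant, drives the reaction to the right.
The net shift is to the right. S₂ is a product, so its amount increases.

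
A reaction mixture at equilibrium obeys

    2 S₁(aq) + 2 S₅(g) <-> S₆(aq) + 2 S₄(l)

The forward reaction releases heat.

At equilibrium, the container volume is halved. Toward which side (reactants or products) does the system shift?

Gas moles: reactants 2, products 0 (Δn_gas = -2). Compression shifts the system toward the side with fewer moles of gas — to the right.

right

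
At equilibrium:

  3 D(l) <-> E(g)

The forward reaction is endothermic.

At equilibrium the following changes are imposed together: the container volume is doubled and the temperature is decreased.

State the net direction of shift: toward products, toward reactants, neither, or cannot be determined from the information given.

Gas moles: reactants 0, products 1 (Δn_gas = +1). Expansion shifts the system toward the side with more moles of gas — to the right.
The forward reaction is endothermic. Lowering T favours the exothermic direction — shift to the left.
The individual effects push in opposite directions; without quantitative information the net direction cannot be determined.

cannot be determined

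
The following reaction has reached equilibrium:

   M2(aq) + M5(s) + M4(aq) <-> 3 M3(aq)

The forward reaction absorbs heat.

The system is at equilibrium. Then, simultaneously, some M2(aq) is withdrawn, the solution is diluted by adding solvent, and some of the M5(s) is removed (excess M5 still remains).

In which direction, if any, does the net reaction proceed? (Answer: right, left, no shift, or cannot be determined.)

cannot be determined

Removing M2 (aq), a reactant, drives the reaction to the left.
Dilution lowers every aqueous concentration by the same factor. Δn_aq = 3 − 2 = +1, so the system shifts toward the side with more dissolved moles — to the right.
M5 is a pure solid; its activity is 1 regardless of amount, so Q is unaffected — no shift from this change.
The individual effects push in opposite directions; without quantitative information the net direction cannot be determined.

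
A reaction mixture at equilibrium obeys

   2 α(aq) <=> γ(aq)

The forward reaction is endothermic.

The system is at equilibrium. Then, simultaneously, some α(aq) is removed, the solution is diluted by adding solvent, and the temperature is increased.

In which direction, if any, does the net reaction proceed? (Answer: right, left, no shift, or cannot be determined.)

cannot be determined

Removing α (aq), a reactant, drives the reaction to the left.
Dilution lowers every aqueous concentration by the same factor. Δn_aq = 1 − 2 = -1, so the system shifts toward the side with more dissolved moles — to the left.
The forward reaction is endothermic. Raising T favours the endothermic direction — shift to the right.
The individual effects push in opposite directions; without quantitative information the net direction cannot be determined.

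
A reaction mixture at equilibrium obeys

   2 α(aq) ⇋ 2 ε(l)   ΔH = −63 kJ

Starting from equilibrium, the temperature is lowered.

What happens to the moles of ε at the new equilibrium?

The forward reaction is exothermic. Lowering T favours the exothermic direction — shift to the right.
The net shift is to the right. ε is a product, so its amount increases.

increases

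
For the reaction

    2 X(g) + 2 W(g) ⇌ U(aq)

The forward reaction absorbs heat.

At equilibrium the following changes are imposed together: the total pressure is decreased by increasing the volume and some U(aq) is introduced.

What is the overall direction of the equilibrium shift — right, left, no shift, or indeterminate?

Gas moles: reactants 4, products 0 (Δn_gas = -4). Expansion shifts the system toward the side with more moles of gas — to the left.
Adding U (aq), a product, drives the reaction to the left.
All effects act in the same direction — net shift to the left.

left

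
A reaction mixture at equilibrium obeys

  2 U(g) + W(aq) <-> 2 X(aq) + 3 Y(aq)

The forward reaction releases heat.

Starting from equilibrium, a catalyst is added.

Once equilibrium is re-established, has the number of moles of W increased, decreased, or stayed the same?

A catalyst speeds both forward and reverse rates equally; it changes neither Q nor K — no shift from this change.
No net shift occurs, so the amount of W is unchanged.

unchanged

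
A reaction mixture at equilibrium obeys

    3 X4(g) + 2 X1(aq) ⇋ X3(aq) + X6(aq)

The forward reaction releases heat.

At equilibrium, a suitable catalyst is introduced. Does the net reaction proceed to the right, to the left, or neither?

no shift

A catalyst speeds both forward and reverse rates equally; it changes neither Q nor K — no shift from this change.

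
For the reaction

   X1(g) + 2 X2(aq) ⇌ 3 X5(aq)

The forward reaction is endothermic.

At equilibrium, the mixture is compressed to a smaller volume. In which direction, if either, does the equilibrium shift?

right

Gas moles: reactants 1, products 0 (Δn_gas = -1). Compression shifts the system toward the side with fewer moles of gas — to the right.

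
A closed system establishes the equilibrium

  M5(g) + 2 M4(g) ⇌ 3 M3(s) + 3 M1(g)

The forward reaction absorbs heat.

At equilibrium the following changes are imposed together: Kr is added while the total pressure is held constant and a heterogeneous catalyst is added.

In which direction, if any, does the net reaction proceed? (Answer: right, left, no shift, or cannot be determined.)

Adding inert gas at constant total pressure expands the volume, scaling every reacting partial pressure by the same factor. Δn_gas = 3 − 3 = 0, so Q is unchanged — no shift.
A catalyst speeds both forward and reverse rates equally; it changes neither Q nor K — no shift from this change.
None of the changes alters Q relative to K, so there is no net shift.

no shift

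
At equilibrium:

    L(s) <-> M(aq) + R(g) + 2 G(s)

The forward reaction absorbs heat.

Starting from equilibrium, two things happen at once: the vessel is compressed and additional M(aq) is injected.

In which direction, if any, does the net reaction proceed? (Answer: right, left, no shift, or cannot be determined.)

Gas moles: reactants 0, products 1 (Δn_gas = +1). Compression shifts the system toward the side with fewer moles of gas — to the left.
Adding M (aq), a product, drives the reaction to the left.
All effects act in the same direction — net shift to the left.

left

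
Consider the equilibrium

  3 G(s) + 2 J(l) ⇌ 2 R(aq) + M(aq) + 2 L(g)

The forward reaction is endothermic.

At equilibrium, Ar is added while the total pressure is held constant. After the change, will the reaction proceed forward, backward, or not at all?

Adding inert gas at constant total pressure expands the volume and lowers every reacting partial pressure. With Δn_gas = 2 − 0 = +2, Q moves away from K toward the side with fewer gas moles, so the system shifts toward the side with more gas moles — to the right.

right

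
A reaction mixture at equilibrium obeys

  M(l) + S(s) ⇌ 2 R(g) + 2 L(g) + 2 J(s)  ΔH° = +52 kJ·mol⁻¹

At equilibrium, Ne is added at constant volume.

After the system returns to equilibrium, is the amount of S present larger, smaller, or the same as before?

unchanged

At constant volume, adding an inert gas leaves every reacting species' partial pressure unchanged, so Q is unchanged — no shift from this change.
No net shift occurs, so the amount of S is unchanged.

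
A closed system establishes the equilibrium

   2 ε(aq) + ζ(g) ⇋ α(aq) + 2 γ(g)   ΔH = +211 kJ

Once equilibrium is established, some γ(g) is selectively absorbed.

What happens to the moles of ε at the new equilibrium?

decreases

Removing γ (g), a product, drives the reaction to the right.
The net shift is to the right. ε is a reactant, so its amount decreases.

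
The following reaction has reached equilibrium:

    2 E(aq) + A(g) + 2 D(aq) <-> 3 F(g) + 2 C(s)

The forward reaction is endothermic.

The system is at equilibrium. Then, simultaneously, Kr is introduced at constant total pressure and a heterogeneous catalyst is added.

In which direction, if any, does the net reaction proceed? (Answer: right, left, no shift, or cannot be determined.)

right

Adding inert gas at constant total pressure expands the volume and lowers every reacting partial pressure. With Δn_gas = 3 − 1 = +2, Q moves away from K toward the side with fewer gas moles, so the system shifts toward the side with more gas moles — to the right.
A catalyst speeds both forward and reverse rates equally; it changes neither Q nor K — no shift from this change.
Only the nonzero effect(s) matter; the net shift is to the right.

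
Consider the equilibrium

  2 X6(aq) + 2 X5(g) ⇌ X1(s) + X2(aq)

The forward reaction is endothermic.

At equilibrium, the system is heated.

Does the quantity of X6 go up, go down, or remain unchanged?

decreases

The forward reaction is endothermic. Raising T favours the endothermic direction — shift to the right.
The net shift is to the right. X6 is a reactant, so its amount decreases.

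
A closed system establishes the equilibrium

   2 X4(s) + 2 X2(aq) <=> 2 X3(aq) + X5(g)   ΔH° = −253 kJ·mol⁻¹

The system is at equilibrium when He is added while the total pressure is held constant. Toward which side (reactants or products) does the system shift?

Adding inert gas at constant total pressure expands the volume and lowers every reacting partial pressure. With Δn_gas = 1 − 0 = +1, Q moves away from K toward the side with fewer gas moles, so the system shifts toward the side with more gas moles — to the right.

right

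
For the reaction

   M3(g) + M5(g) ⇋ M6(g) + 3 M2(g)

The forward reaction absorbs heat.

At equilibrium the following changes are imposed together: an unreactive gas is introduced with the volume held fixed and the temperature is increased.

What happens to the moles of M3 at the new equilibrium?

decreases

At constant volume, adding an inert gas leaves every reacting species' partial pressure unchanged, so Q is unchanged — no shift from this change.
The forward reaction is endothermic. Raising T favours the endothermic direction — shift to the right.
The net shift is to the right. M3 is a reactant, so its amount decreases.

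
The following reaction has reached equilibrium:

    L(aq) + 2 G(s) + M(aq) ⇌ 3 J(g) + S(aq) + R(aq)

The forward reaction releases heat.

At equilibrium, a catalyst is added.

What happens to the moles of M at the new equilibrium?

A catalyst speeds both forward and reverse rates equally; it changes neither Q nor K — no shift from this change.
No net shift occurs, so the amount of M is unchanged.

unchanged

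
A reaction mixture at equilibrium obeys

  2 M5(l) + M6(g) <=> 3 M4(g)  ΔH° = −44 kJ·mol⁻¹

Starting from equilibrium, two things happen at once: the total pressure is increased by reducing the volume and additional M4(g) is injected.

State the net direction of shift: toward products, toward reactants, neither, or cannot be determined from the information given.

left

Gas moles: reactants 1, products 3 (Δn_gas = +2). Compression shifts the system toward the side with fewer moles of gas — to the left.
Adding M4 (g), a product, drives the reaction to the left.
All effects act in the same direction — net shift to the left.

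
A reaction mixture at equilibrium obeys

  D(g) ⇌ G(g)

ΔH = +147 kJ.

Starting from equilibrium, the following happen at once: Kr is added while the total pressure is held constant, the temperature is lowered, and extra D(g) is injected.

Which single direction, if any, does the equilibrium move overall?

Adding inert gas at constant total pressure expands the volume, scaling every reacting partial pressure by the same factor. Δn_gas = 1 − 1 = 0, so Q is unchanged — no shift.
The forward reaction is endothermic. Lowering T favours the exothermic direction — shift to the left.
Adding D (g), a reactant, drives the reaction to the right.
The individual effects push in opposite directions; without quantitative information the net direction cannot be determined.

cannot be determined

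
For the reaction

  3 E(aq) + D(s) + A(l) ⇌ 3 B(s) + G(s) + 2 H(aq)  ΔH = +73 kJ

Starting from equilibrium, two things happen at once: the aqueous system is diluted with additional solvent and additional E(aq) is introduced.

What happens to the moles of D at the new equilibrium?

Dilution lowers every aqueous concentration by the same factor. Δn_aq = 2 − 3 = -1, so the system shifts toward the side with more dissolved moles — to the left.
Adding E (aq), a reactant, drives the reaction to the right.
The two effects oppose each other, so the net shift — and hence the change in D — cannot be determined from the given information.

cannot be determined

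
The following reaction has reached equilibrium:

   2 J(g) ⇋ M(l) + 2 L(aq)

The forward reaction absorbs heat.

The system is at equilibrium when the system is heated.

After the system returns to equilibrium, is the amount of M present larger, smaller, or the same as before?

The forward reaction is endothermic. Raising T favours the endothermic direction — shift to the right.
The net shift is to the right. M is a product, so its amount increases.

increases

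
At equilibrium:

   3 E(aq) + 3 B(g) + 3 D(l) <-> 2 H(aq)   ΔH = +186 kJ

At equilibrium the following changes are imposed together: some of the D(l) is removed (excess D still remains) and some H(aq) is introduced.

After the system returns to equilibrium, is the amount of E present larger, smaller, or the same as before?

increases

D is a pure liquid; its activity is 1 regardless of amount, so Q is unaffected — no shift from this change.
Adding H (aq), a product, drives the reaction to the left.
The net shift is to the left. E is a reactant, so its amount increases.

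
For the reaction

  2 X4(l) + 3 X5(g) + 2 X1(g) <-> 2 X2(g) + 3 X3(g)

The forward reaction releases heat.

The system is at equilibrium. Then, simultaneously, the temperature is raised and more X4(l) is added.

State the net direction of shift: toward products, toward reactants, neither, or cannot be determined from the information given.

left

The forward reaction is exothermic. Raising T favours the endothermic direction — shift to the left.
X4 is a pure liquid; its activity is 1 regardless of amount, so Q is unaffected — no shift from this change.
Only the nonzero effect(s) matter; the net shift is to the left.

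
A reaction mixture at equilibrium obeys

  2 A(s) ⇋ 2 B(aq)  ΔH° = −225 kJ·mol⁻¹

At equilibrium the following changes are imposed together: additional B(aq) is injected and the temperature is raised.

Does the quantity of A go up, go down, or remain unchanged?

increases

Adding B (aq), a product, drives the reaction to the left.
The forward reaction is exothermic. Raising T favours the endothermic direction — shift to the left.
The net shift is to the left. A is a reactant, so its amount increases.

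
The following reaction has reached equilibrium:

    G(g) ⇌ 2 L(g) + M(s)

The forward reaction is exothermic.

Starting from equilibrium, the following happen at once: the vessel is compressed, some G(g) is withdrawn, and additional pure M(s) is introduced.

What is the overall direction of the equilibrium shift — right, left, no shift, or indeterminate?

left

Gas moles: reactants 1, products 2 (Δn_gas = +1). Compression shifts the system toward the side with fewer moles of gas — to the left.
Removing G (g), a reactant, drives the reaction to the left.
M is a pure solid; its activity is 1 regardless of amount, so Q is unaffected — no shift from this change.
Only the nonzero effect(s) matter; the net shift is to the left.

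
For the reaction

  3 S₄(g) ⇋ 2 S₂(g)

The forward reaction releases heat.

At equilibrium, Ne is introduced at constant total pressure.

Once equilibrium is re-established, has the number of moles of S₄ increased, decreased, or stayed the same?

increases

Adding inert gas at constant total pressure expands the volume and lowers every reacting partial pressure. With Δn_gas = 2 − 3 = -1, Q moves away from K toward the side with fewer gas moles, so the system shifts toward the side with more gas moles — to the left.
The net shift is to the left. S₄ is a reactant, so its amount increases.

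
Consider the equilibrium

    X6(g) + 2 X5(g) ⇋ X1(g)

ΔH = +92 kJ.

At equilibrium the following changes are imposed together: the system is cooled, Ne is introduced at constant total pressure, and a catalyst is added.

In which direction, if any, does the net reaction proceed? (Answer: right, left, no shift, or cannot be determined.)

left

The forward reaction is endothermic. Lowering T favours the exothermic direction — shift to the left.
Adding inert gas at constant total pressure expands the volume and lowers every reacting partial pressure. With Δn_gas = 1 − 3 = -2, Q moves away from K toward the side with fewer gas moles, so the system shifts toward the side with more gas moles — to the left.
A catalyst speeds both forward and reverse rates equally; it changes neither Q nor K — no shift from this change.
Only the nonzero effect(s) matter; the net shift is to the left.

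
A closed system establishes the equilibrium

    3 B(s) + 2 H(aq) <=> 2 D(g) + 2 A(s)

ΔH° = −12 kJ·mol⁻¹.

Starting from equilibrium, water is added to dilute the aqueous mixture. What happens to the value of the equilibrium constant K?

The equilibrium constant depends only on temperature. This perturbation may move the position of equilibrium, but since T is unchanged, K itself is unchanged.

unchanged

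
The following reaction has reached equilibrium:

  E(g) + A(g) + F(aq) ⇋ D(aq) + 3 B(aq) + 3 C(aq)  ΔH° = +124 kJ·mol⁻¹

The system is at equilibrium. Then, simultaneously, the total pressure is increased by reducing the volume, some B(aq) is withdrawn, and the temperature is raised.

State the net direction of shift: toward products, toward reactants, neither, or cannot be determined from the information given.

right

Gas moles: reactants 2, products 0 (Δn_gas = -2). Compression shifts the system toward the side with fewer moles of gas — to the right.
Removing B (aq), a product, drives the reaction to the right.
The forward reaction is endothermic. Raising T favours the endothermic direction — shift to the right.
All effects act in the same direction — net shift to the right.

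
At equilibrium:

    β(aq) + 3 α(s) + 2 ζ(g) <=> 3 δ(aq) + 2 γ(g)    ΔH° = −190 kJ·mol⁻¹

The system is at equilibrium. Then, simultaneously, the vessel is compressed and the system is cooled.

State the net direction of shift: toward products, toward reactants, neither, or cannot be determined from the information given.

right

Gas moles: reactants 2, products 2. Δn_gas = 0, so a volume change leaves Q equal to K — no shift from this change.
The forward reaction is exothermic. Lowering T favours the exothermic direction — shift to the right.
Only the nonzero effect(s) matter; the net shift is to the right.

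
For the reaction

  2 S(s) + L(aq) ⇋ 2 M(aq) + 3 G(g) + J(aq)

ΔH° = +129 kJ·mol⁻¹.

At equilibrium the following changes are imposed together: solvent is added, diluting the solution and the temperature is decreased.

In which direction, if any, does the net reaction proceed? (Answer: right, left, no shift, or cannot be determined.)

Dilution lowers every aqueous concentration by the same factor. Δn_aq = 3 − 1 = +2, so the system shifts toward the side with more dissolved moles — to the right.
The forward reaction is endothermic. Lowering T favours the exothermic direction — shift to the left.
The individual effects push in opposite directions; without quantitative information the net direction cannot be determined.

cannot be determined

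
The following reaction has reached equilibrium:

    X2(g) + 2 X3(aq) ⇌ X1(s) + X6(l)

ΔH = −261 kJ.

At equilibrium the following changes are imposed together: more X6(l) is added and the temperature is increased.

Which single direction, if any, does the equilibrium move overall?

X6 is a pure liquid; its activity is 1 regardless of amount, so Q is unaffected — no shift from this change.
The forward reaction is exothermic. Raising T favours the endothermic direction — shift to the left.
Only the nonzero effect(s) matter; the net shift is to the left.

left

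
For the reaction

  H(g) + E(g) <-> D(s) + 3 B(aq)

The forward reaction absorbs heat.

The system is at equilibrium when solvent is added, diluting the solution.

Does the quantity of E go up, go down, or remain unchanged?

decreases

Dilution lowers every aqueous concentration by the same factor. Δn_aq = 3 − 0 = +3, so the system shifts toward the side with more dissolved moles — to the right.
The net shift is to the right. E is a reactant, so its amount decreases.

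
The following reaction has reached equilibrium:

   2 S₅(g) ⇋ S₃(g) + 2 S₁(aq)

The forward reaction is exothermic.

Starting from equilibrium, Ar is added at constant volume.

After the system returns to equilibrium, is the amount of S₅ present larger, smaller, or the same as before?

At constant volume, adding an inert gas leaves every reacting species' partial pressure unchanged, so Q is unchanged — no shift from this change.
No net shift occurs, so the amount of S₅ is unchanged.

unchanged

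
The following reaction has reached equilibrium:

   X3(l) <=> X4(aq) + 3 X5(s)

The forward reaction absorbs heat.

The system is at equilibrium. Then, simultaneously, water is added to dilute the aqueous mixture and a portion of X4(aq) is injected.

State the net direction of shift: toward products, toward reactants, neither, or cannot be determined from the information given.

cannot be determined

Dilution lowers every aqueous concentration by the same factor. Δn_aq = 1 − 0 = +1, so the system shifts toward the side with more dissolved moles — to the right.
Adding X4 (aq), a product, drives the reaction to the left.
The individual effects push in opposite directions; without quantitative information the net direction cannot be determined.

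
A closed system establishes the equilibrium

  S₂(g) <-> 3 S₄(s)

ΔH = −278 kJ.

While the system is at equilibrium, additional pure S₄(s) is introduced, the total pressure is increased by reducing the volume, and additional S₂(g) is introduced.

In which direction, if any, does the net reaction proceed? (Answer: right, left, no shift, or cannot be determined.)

right

S₄ is a pure solid; its activity is 1 regardless of amount, so Q is unaffected — no shift from this change.
Gas moles: reactants 1, products 0 (Δn_gas = -1). Compression shifts the system toward the side with fewer moles of gas — to the right.
Adding S₂ (g), a reactant, drives the reaction to the right.
Only the nonzero effect(s) matter; the net shift is to the right.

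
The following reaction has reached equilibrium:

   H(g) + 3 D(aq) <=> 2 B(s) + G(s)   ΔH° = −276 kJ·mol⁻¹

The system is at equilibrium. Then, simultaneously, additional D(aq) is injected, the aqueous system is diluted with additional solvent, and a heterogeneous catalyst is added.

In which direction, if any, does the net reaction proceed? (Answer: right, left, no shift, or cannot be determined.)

Adding D (aq), a reactant, drives the reaction to the right.
Dilution lowers every aqueous concentration by the same factor. Δn_aq = 0 − 3 = -3, so the system shifts toward the side with more dissolved moles — to the left.
A catalyst speeds both forward and reverse rates equally; it changes neither Q nor K — no shift from this change.
The individual effects push in opposite directions; without quantitative information the net direction cannot be determined.

cannot be determined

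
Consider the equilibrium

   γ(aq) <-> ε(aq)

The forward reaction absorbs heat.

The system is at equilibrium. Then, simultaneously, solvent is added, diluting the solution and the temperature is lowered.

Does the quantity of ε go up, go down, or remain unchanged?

Dilution scales every aqueous concentration by the same factor. Δn_aq = 1 − 1 = 0, so Q is unchanged — no shift.
The forward reaction is endothermic. Lowering T favours the exothermic direction — shift to the left.
The net shift is to the left. ε is a product, so its amount decreases.

decreases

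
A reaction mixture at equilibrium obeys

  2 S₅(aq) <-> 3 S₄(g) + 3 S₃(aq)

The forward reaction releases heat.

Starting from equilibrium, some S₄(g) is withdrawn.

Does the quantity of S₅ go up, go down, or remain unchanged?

decreases

Removing S₄ (g), a product, drives the reaction to the right.
The net shift is to the right. S₅ is a reactant, so its amount decreases.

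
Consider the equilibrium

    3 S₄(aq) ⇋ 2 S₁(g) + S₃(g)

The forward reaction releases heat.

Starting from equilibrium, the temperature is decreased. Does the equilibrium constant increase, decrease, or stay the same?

K depends on temperature via the van 't Hoff relation. The forward reaction is exothermic, so lowering T increases K.

increases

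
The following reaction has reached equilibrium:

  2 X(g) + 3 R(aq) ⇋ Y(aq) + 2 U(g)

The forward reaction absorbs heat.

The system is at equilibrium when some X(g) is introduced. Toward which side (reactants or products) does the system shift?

right

Adding X (g), a reactant, drives the reaction to the right.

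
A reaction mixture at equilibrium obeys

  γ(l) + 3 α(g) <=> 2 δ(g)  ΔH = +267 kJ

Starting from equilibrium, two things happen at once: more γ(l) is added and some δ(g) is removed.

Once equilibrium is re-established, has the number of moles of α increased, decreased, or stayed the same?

γ is a pure liquid; its activity is 1 regardless of amount, so Q is unaffected — no shift from this change.
Removing δ (g), a product, drives the reaction to the right.
The net shift is to the right. α is a reactant, so its amount decreases.

decreases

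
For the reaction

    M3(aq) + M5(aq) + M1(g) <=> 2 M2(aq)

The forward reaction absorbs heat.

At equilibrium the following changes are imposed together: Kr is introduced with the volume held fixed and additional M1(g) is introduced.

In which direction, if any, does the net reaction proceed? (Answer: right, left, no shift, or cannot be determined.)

At constant volume, adding an inert gas leaves every reacting species' partial pressure unchanged, so Q is unchanged — no shift from this change.
Adding M1 (g), a reactant, drives the reaction to the right.
Only the nonzero effect(s) matter; the net shift is to the right.

right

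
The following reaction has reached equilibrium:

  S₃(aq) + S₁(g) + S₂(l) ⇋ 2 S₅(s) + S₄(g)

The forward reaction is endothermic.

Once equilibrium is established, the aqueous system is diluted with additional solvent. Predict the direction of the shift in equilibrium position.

left

Dilution lowers every aqueous concentration by the same factor. Δn_aq = 0 − 1 = -1, so the system shifts toward the side with more dissolved moles — to the left.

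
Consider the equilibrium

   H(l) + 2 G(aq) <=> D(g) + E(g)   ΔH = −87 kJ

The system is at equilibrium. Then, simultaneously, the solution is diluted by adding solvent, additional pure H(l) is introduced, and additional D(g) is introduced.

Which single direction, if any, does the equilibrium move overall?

left

Dilution lowers every aqueous concentration by the same factor. Δn_aq = 0 − 2 = -2, so the system shifts toward the side with more dissolved moles — to the left.
H is a pure liquid; its activity is 1 regardless of amount, so Q is unaffected — no shift from this change.
Adding D (g), a product, drives the reaction to the left.
Only the nonzero effect(s) matter; the net shift is to the left.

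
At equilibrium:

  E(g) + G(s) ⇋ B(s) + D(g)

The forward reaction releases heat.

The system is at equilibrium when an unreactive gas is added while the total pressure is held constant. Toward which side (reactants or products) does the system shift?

no shift

Adding inert gas at constant total pressure expands the volume, scaling every reacting partial pressure by the same factor. Δn_gas = 1 − 1 = 0, so Q is unchanged — no shift.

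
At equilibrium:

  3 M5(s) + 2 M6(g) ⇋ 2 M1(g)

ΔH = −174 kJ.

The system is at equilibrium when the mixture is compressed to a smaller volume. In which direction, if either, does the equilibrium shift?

no shift

Gas moles: reactants 2, products 2. Δn_gas = 0, so a volume change leaves Q equal to K — no shift from this change.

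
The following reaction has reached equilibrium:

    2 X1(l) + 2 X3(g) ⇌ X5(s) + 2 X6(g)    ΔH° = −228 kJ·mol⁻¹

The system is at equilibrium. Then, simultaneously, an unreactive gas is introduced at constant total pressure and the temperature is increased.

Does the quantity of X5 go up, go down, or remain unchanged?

Adding inert gas at constant total pressure expands the volume, scaling every reacting partial pressure by the same factor. Δn_gas = 2 − 2 = 0, so Q is unchanged — no shift.
The forward reaction is exothermic. Raising T favours the endothermic direction — shift to the left.
The net shift is to the left. X5 is a product, so its amount decreases.

decreases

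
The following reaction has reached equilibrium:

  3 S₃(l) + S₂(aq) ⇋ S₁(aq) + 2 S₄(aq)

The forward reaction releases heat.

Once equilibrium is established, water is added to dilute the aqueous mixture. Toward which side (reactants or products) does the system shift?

right

Dilution lowers every aqueous concentration by the same factor. Δn_aq = 3 − 1 = +2, so the system shifts toward the side with more dissolved moles — to the right.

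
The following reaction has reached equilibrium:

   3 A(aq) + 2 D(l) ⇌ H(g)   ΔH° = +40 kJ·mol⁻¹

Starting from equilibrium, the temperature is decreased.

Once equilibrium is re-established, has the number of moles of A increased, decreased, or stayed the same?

increases

The forward reaction is endothermic. Lowering T favours the exothermic direction — shift to the left.
The net shift is to the left. A is a reactant, so its amount increases.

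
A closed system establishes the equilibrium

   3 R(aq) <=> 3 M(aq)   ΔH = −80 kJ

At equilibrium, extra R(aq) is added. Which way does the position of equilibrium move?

right

Adding R (aq), a reactant, drives the reaction to the right.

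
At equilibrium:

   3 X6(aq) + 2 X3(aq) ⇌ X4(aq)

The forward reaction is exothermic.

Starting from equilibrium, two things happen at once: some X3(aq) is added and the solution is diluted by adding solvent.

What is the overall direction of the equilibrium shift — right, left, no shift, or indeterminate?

cannot be determined

Adding X3 (aq), a reactant, drives the reaction to the right.
Dilution lowers every aqueous concentration by the same factor. Δn_aq = 1 − 5 = -4, so the system shifts toward the side with more dissolved moles — to the left.
The individual effects push in opposite directions; without quantitative information the net direction cannot be determined.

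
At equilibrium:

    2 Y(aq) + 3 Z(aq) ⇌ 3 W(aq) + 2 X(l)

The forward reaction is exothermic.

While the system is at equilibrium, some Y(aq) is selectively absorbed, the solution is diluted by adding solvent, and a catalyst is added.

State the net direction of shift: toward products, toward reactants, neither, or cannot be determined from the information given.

left

Removing Y (aq), a reactant, drives the reaction to the left.
Dilution lowers every aqueous concentration by the same factor. Δn_aq = 3 − 5 = -2, so the system shifts toward the side with more dissolved moles — to the left.
A catalyst speeds both forward and reverse rates equally; it changes neither Q nor K — no shift from this change.
Only the nonzero effect(s) matter; the net shift is to the left.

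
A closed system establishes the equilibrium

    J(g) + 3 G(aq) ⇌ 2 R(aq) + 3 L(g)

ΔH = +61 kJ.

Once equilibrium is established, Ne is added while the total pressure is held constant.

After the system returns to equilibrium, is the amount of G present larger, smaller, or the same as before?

decreases

Adding inert gas at constant total pressure expands the volume and lowers every reacting partial pressure. With Δn_gas = 3 − 1 = +2, Q moves away from K toward the side with fewer gas moles, so the system shifts toward the side with more gas moles — to the right.
The net shift is to the right. G is a reactant, so its amount decreases.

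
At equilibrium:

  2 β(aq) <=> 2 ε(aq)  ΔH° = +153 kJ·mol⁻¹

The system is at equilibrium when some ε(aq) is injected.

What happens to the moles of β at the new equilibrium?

Adding ε (aq), a product, drives the reaction to the left.
The net shift is to the left. β is a reactant, so its amount increases.

increases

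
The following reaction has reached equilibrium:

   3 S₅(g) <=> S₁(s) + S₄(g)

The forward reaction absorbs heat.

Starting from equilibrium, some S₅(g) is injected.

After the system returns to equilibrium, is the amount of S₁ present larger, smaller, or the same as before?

Adding S₅ (g), a reactant, drives the reaction to the right.
The net shift is to the right. S₁ is a product, so its amount increases.

increases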